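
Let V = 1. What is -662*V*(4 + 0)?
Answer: -2648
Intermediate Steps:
-662*V*(4 + 0) = -662*(4 + 0) = -662*4 = -2648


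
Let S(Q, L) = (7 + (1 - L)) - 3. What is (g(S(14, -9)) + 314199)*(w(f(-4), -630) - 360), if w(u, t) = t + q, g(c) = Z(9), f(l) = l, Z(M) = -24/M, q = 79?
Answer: -858698579/3 ≈ -2.8623e+8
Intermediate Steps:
S(Q, L) = 5 - L (S(Q, L) = (8 - L) - 3 = 5 - L)
g(c) = -8/3 (g(c) = -24/9 = -24*⅑ = -8/3)
w(u, t) = 79 + t (w(u, t) = t + 79 = 79 + t)
(g(S(14, -9)) + 314199)*(w(f(-4), -630) - 360) = (-8/3 + 314199)*((79 - 630) - 360) = 942589*(-551 - 360)/3 = (942589/3)*(-911) = -858698579/3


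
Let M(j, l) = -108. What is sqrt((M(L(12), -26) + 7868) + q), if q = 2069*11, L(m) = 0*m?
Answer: 3*sqrt(3391) ≈ 174.70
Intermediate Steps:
L(m) = 0
q = 22759
sqrt((M(L(12), -26) + 7868) + q) = sqrt((-108 + 7868) + 22759) = sqrt(7760 + 22759) = sqrt(30519) = 3*sqrt(3391)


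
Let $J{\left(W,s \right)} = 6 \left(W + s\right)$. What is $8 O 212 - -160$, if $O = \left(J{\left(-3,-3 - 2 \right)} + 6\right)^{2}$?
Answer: $2991904$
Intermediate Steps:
$J{\left(W,s \right)} = 6 W + 6 s$
$O = 1764$ ($O = \left(\left(6 \left(-3\right) + 6 \left(-3 - 2\right)\right) + 6\right)^{2} = \left(\left(-18 + 6 \left(-5\right)\right) + 6\right)^{2} = \left(\left(-18 - 30\right) + 6\right)^{2} = \left(-48 + 6\right)^{2} = \left(-42\right)^{2} = 1764$)
$8 O 212 - -160 = 8 \cdot 1764 \cdot 212 - -160 = 14112 \cdot 212 + 160 = 2991744 + 160 = 2991904$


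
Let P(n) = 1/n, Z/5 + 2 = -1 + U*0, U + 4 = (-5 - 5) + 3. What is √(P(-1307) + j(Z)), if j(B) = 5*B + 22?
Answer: 2*I*√22634626/1307 ≈ 7.2802*I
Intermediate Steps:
U = -11 (U = -4 + ((-5 - 5) + 3) = -4 + (-10 + 3) = -4 - 7 = -11)
Z = -15 (Z = -10 + 5*(-1 - 11*0) = -10 + 5*(-1 + 0) = -10 + 5*(-1) = -10 - 5 = -15)
j(B) = 22 + 5*B
√(P(-1307) + j(Z)) = √(1/(-1307) + (22 + 5*(-15))) = √(-1/1307 + (22 - 75)) = √(-1/1307 - 53) = √(-69272/1307) = 2*I*√22634626/1307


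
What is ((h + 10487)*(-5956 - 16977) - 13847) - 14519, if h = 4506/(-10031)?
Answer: -2412620362749/10031 ≈ -2.4052e+8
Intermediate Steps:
h = -4506/10031 (h = 4506*(-1/10031) = -4506/10031 ≈ -0.44921)
((h + 10487)*(-5956 - 16977) - 13847) - 14519 = ((-4506/10031 + 10487)*(-5956 - 16977) - 13847) - 14519 = ((105190591/10031)*(-22933) - 13847) - 14519 = (-2412335823403/10031 - 13847) - 14519 = -2412474722660/10031 - 14519 = -2412620362749/10031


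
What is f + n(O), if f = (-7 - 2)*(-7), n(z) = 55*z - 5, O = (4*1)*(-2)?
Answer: -382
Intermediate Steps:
O = -8 (O = 4*(-2) = -8)
n(z) = -5 + 55*z
f = 63 (f = -9*(-7) = 63)
f + n(O) = 63 + (-5 + 55*(-8)) = 63 + (-5 - 440) = 63 - 445 = -382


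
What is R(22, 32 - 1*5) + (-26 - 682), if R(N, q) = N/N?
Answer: -707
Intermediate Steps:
R(N, q) = 1
R(22, 32 - 1*5) + (-26 - 682) = 1 + (-26 - 682) = 1 - 708 = -707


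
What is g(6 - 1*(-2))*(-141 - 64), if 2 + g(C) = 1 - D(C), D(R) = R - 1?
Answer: 1640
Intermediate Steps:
D(R) = -1 + R
g(C) = -C (g(C) = -2 + (1 - (-1 + C)) = -2 + (1 + (1 - C)) = -2 + (2 - C) = -C)
g(6 - 1*(-2))*(-141 - 64) = (-(6 - 1*(-2)))*(-141 - 64) = -(6 + 2)*(-205) = -1*8*(-205) = -8*(-205) = 1640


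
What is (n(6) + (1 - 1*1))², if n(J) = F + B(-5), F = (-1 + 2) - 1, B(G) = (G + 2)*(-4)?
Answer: 144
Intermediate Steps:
B(G) = -8 - 4*G (B(G) = (2 + G)*(-4) = -8 - 4*G)
F = 0 (F = 1 - 1 = 0)
n(J) = 12 (n(J) = 0 + (-8 - 4*(-5)) = 0 + (-8 + 20) = 0 + 12 = 12)
(n(6) + (1 - 1*1))² = (12 + (1 - 1*1))² = (12 + (1 - 1))² = (12 + 0)² = 12² = 144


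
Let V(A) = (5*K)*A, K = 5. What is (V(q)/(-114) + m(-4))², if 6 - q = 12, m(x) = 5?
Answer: 14400/361 ≈ 39.889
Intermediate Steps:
q = -6 (q = 6 - 1*12 = 6 - 12 = -6)
V(A) = 25*A (V(A) = (5*5)*A = 25*A)
(V(q)/(-114) + m(-4))² = ((25*(-6))/(-114) + 5)² = (-150*(-1/114) + 5)² = (25/19 + 5)² = (120/19)² = 14400/361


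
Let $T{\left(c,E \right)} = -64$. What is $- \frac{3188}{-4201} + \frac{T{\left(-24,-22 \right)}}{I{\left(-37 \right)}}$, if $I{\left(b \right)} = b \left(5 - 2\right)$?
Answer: $\frac{622732}{466311} \approx 1.3354$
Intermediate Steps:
$I{\left(b \right)} = 3 b$ ($I{\left(b \right)} = b 3 = 3 b$)
$- \frac{3188}{-4201} + \frac{T{\left(-24,-22 \right)}}{I{\left(-37 \right)}} = - \frac{3188}{-4201} - \frac{64}{3 \left(-37\right)} = \left(-3188\right) \left(- \frac{1}{4201}\right) - \frac{64}{-111} = \frac{3188}{4201} - - \frac{64}{111} = \frac{3188}{4201} + \frac{64}{111} = \frac{622732}{466311}$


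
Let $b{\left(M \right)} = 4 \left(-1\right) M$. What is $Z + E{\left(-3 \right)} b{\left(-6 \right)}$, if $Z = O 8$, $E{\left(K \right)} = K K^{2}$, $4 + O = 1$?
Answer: $-672$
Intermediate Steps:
$O = -3$ ($O = -4 + 1 = -3$)
$b{\left(M \right)} = - 4 M$
$E{\left(K \right)} = K^{3}$
$Z = -24$ ($Z = \left(-3\right) 8 = -24$)
$Z + E{\left(-3 \right)} b{\left(-6 \right)} = -24 + \left(-3\right)^{3} \left(\left(-4\right) \left(-6\right)\right) = -24 - 648 = -672$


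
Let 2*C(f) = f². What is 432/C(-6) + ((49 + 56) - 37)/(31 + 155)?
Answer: 2266/93 ≈ 24.366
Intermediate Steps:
C(f) = f²/2
432/C(-6) + ((49 + 56) - 37)/(31 + 155) = 432/(((½)*(-6)²)) + ((49 + 56) - 37)/(31 + 155) = 432/(((½)*36)) + (105 - 37)/186 = 432/18 + 68*(1/186) = 432*(1/18) + 34/93 = 24 + 34/93 = 2266/93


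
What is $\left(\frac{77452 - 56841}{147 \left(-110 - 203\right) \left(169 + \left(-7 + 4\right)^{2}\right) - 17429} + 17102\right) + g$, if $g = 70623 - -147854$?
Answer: $\frac{1933488001462}{8207387} \approx 2.3558 \cdot 10^{5}$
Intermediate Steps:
$g = 218477$ ($g = 70623 + 147854 = 218477$)
$\left(\frac{77452 - 56841}{147 \left(-110 - 203\right) \left(169 + \left(-7 + 4\right)^{2}\right) - 17429} + 17102\right) + g = \left(\frac{77452 - 56841}{147 \left(-110 - 203\right) \left(169 + \left(-7 + 4\right)^{2}\right) - 17429} + 17102\right) + 218477 = \left(\frac{20611}{147 \left(- 313 \left(169 + \left(-3\right)^{2}\right)\right) - 17429} + 17102\right) + 218477 = \left(\frac{20611}{147 \left(- 313 \left(169 + 9\right)\right) - 17429} + 17102\right) + 218477 = \left(\frac{20611}{147 \left(\left(-313\right) 178\right) - 17429} + 17102\right) + 218477 = \left(\frac{20611}{147 \left(-55714\right) - 17429} + 17102\right) + 218477 = \left(\frac{20611}{-8189958 - 17429} + 17102\right) + 218477 = \left(\frac{20611}{-8207387} + 17102\right) + 218477 = \left(20611 \left(- \frac{1}{8207387}\right) + 17102\right) + 218477 = \left(- \frac{20611}{8207387} + 17102\right) + 218477 = \frac{140362711863}{8207387} + 218477 = \frac{1933488001462}{8207387}$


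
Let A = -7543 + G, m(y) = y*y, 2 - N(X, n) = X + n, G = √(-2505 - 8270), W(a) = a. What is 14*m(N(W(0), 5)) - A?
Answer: 7669 - 5*I*√431 ≈ 7669.0 - 103.8*I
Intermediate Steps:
G = 5*I*√431 (G = √(-10775) = 5*I*√431 ≈ 103.8*I)
N(X, n) = 2 - X - n (N(X, n) = 2 - (X + n) = 2 + (-X - n) = 2 - X - n)
m(y) = y²
A = -7543 + 5*I*√431 ≈ -7543.0 + 103.8*I
14*m(N(W(0), 5)) - A = 14*(2 - 1*0 - 1*5)² - (-7543 + 5*I*√431) = 14*(2 + 0 - 5)² + (7543 - 5*I*√431) = 14*(-3)² + (7543 - 5*I*√431) = 14*9 + (7543 - 5*I*√431) = 126 + (7543 - 5*I*√431) = 7669 - 5*I*√431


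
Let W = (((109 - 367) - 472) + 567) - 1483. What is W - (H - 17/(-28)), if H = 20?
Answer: -46665/28 ≈ -1666.6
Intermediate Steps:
W = -1646 (W = ((-258 - 472) + 567) - 1483 = (-730 + 567) - 1483 = -163 - 1483 = -1646)
W - (H - 17/(-28)) = -1646 - (20 - 17/(-28)) = -1646 - (20 - 17*(-1/28)) = -1646 - (20 + 17/28) = -1646 - 1*577/28 = -1646 - 577/28 = -46665/28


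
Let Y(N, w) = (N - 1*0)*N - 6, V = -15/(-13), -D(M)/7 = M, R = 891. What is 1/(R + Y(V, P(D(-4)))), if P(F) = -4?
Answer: 169/149790 ≈ 0.0011282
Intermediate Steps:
D(M) = -7*M
V = 15/13 (V = -15*(-1/13) = 15/13 ≈ 1.1538)
Y(N, w) = -6 + N² (Y(N, w) = (N + 0)*N - 6 = N*N - 6 = N² - 6 = -6 + N²)
1/(R + Y(V, P(D(-4)))) = 1/(891 + (-6 + (15/13)²)) = 1/(891 + (-6 + 225/169)) = 1/(891 - 789/169) = 1/(149790/169) = 169/149790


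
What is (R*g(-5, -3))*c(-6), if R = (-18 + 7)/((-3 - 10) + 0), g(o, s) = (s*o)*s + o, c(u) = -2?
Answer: 1100/13 ≈ 84.615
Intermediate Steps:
g(o, s) = o + o*s² (g(o, s) = (o*s)*s + o = o*s² + o = o + o*s²)
R = 11/13 (R = -11/(-13 + 0) = -11/(-13) = -11*(-1/13) = 11/13 ≈ 0.84615)
(R*g(-5, -3))*c(-6) = (11*(-5*(1 + (-3)²))/13)*(-2) = (11*(-5*(1 + 9))/13)*(-2) = (11*(-5*10)/13)*(-2) = ((11/13)*(-50))*(-2) = -550/13*(-2) = 1100/13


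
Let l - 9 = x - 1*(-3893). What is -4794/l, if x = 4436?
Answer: -2397/4169 ≈ -0.57496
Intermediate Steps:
l = 8338 (l = 9 + (4436 - 1*(-3893)) = 9 + (4436 + 3893) = 9 + 8329 = 8338)
-4794/l = -4794/8338 = -4794*1/8338 = -2397/4169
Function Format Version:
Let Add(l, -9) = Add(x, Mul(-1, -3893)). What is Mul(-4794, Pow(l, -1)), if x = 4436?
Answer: Rational(-2397, 4169) ≈ -0.57496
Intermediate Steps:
l = 8338 (l = Add(9, Add(4436, Mul(-1, -3893))) = Add(9, Add(4436, 3893)) = Add(9, 8329) = 8338)
Mul(-4794, Pow(l, -1)) = Mul(-4794, Pow(8338, -1)) = Mul(-4794, Rational(1, 8338)) = Rational(-2397, 4169)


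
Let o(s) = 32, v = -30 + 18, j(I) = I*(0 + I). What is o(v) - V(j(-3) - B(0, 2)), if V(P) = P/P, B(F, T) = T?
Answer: 31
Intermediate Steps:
j(I) = I**2 (j(I) = I*I = I**2)
v = -12
V(P) = 1
o(v) - V(j(-3) - B(0, 2)) = 32 - 1*1 = 32 - 1 = 31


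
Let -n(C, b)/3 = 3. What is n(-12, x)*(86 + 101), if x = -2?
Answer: -1683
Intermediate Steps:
n(C, b) = -9 (n(C, b) = -3*3 = -9)
n(-12, x)*(86 + 101) = -9*(86 + 101) = -9*187 = -1683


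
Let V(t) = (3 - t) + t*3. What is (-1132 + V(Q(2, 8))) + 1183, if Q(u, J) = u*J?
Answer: 86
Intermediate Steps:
Q(u, J) = J*u
V(t) = 3 + 2*t (V(t) = (3 - t) + 3*t = 3 + 2*t)
(-1132 + V(Q(2, 8))) + 1183 = (-1132 + (3 + 2*(8*2))) + 1183 = (-1132 + (3 + 2*16)) + 1183 = (-1132 + (3 + 32)) + 1183 = (-1132 + 35) + 1183 = -1097 + 1183 = 86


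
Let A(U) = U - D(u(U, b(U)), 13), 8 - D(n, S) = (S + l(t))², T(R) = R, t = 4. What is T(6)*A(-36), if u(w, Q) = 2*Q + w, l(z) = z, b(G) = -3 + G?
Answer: 1470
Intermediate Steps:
u(w, Q) = w + 2*Q
D(n, S) = 8 - (4 + S)² (D(n, S) = 8 - (S + 4)² = 8 - (4 + S)²)
A(U) = 281 + U (A(U) = U - (8 - (4 + 13)²) = U - (8 - 1*17²) = U - (8 - 1*289) = U - (8 - 289) = U - 1*(-281) = U + 281 = 281 + U)
T(6)*A(-36) = 6*(281 - 36) = 6*245 = 1470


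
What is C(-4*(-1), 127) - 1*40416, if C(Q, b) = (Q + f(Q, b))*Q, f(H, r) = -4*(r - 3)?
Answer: -42384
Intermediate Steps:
f(H, r) = 12 - 4*r (f(H, r) = -4*(-3 + r) = 12 - 4*r)
C(Q, b) = Q*(12 + Q - 4*b) (C(Q, b) = (Q + (12 - 4*b))*Q = (12 + Q - 4*b)*Q = Q*(12 + Q - 4*b))
C(-4*(-1), 127) - 1*40416 = (-4*(-1))*(12 - 4*(-1) - 4*127) - 1*40416 = 4*(12 + 4 - 508) - 40416 = 4*(-492) - 40416 = -1968 - 40416 = -42384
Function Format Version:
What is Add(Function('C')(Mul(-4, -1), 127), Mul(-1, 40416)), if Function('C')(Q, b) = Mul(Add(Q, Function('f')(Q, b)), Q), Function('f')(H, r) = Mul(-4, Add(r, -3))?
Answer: -42384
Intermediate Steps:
Function('f')(H, r) = Add(12, Mul(-4, r)) (Function('f')(H, r) = Mul(-4, Add(-3, r)) = Add(12, Mul(-4, r)))
Function('C')(Q, b) = Mul(Q, Add(12, Q, Mul(-4, b))) (Function('C')(Q, b) = Mul(Add(Q, Add(12, Mul(-4, b))), Q) = Mul(Add(12, Q, Mul(-4, b)), Q) = Mul(Q, Add(12, Q, Mul(-4, b))))
Add(Function('C')(Mul(-4, -1), 127), Mul(-1, 40416)) = Add(Mul(Mul(-4, -1), Add(12, Mul(-4, -1), Mul(-4, 127))), Mul(-1, 40416)) = Add(Mul(4, Add(12, 4, -508)), -40416) = Add(Mul(4, -492), -40416) = Add(-1968, -40416) = -42384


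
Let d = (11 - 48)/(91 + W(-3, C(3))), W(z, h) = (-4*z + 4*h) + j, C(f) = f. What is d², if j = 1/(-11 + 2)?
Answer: 110889/1069156 ≈ 0.10372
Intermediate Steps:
j = -⅑ (j = 1/(-9) = -⅑ ≈ -0.11111)
W(z, h) = -⅑ - 4*z + 4*h (W(z, h) = (-4*z + 4*h) - ⅑ = -⅑ - 4*z + 4*h)
d = -333/1034 (d = (11 - 48)/(91 + (-⅑ - 4*(-3) + 4*3)) = -37/(91 + (-⅑ + 12 + 12)) = -37/(91 + 215/9) = -37/1034/9 = -37*9/1034 = -333/1034 ≈ -0.32205)
d² = (-333/1034)² = 110889/1069156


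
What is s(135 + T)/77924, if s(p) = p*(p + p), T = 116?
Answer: 63001/38962 ≈ 1.6170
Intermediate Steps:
s(p) = 2*p² (s(p) = p*(2*p) = 2*p²)
s(135 + T)/77924 = (2*(135 + 116)²)/77924 = (2*251²)*(1/77924) = (2*63001)*(1/77924) = 126002*(1/77924) = 63001/38962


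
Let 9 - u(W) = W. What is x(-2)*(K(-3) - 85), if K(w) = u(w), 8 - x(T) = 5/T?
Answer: -1533/2 ≈ -766.50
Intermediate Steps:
x(T) = 8 - 5/T
u(W) = 9 - W
K(w) = 9 - w
x(-2)*(K(-3) - 85) = (8 - 5/(-2))*((9 - 1*(-3)) - 85) = (8 - 5*(-1/2))*((9 + 3) - 85) = (8 + 5/2)*(12 - 85) = (21/2)*(-73) = -1533/2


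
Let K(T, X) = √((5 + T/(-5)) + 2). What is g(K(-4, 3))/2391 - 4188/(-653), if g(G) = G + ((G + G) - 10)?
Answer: 10006978/1561323 + √195/3985 ≈ 6.4128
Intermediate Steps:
K(T, X) = √(7 - T/5) (K(T, X) = √((5 + T*(-⅕)) + 2) = √((5 - T/5) + 2) = √(7 - T/5))
g(G) = -10 + 3*G (g(G) = G + (2*G - 10) = G + (-10 + 2*G) = -10 + 3*G)
g(K(-4, 3))/2391 - 4188/(-653) = (-10 + 3*(√(175 - 5*(-4))/5))/2391 - 4188/(-653) = (-10 + 3*(√(175 + 20)/5))*(1/2391) - 4188*(-1/653) = (-10 + 3*(√195/5))*(1/2391) + 4188/653 = (-10 + 3*√195/5)*(1/2391) + 4188/653 = (-10/2391 + √195/3985) + 4188/653 = 10006978/1561323 + √195/3985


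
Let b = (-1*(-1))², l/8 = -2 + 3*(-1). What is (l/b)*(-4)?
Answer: 160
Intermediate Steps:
l = -40 (l = 8*(-2 + 3*(-1)) = 8*(-2 - 3) = 8*(-5) = -40)
b = 1 (b = 1² = 1)
(l/b)*(-4) = -40/1*(-4) = -40*1*(-4) = -40*(-4) = 160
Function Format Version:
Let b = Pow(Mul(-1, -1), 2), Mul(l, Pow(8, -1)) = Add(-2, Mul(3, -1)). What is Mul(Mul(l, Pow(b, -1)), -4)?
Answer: 160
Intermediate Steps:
l = -40 (l = Mul(8, Add(-2, Mul(3, -1))) = Mul(8, Add(-2, -3)) = Mul(8, -5) = -40)
b = 1 (b = Pow(1, 2) = 1)
Mul(Mul(l, Pow(b, -1)), -4) = Mul(Mul(-40, Pow(1, -1)), -4) = Mul(Mul(-40, 1), -4) = Mul(-40, -4) = 160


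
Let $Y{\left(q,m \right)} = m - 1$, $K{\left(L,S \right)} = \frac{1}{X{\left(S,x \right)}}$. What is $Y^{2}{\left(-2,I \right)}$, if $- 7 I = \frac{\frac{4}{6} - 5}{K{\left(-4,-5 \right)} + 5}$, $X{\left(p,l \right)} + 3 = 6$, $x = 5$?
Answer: $\frac{9801}{12544} \approx 0.78133$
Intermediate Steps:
$X{\left(p,l \right)} = 3$ ($X{\left(p,l \right)} = -3 + 6 = 3$)
$K{\left(L,S \right)} = \frac{1}{3}$
$I = \frac{13}{112}$ ($I = - \frac{\left(\frac{4}{6} - 5\right) \frac{1}{\frac{1}{3} + 5}}{7} = - \frac{\left(4 \cdot \frac{1}{6} - 5\right) \frac{1}{\frac{16}{3}}}{7} = - \frac{\left(\frac{2}{3} - 5\right) \frac{3}{16}}{7} = - \frac{\left(- \frac{13}{3}\right) \frac{3}{16}}{7} = \left(- \frac{1}{7}\right) \left(- \frac{13}{16}\right) = \frac{13}{112} \approx 0.11607$)
$Y{\left(q,m \right)} = -1 + m$ ($Y{\left(q,m \right)} = m - 1 = -1 + m$)
$Y^{2}{\left(-2,I \right)} = \left(-1 + \frac{13}{112}\right)^{2} = \left(- \frac{99}{112}\right)^{2} = \frac{9801}{12544}$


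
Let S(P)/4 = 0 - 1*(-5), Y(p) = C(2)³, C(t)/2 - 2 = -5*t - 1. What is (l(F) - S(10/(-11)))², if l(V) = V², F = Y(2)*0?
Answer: 400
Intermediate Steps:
C(t) = 2 - 10*t (C(t) = 4 + 2*(-5*t - 1) = 4 + 2*(-1 - 5*t) = 4 + (-2 - 10*t) = 2 - 10*t)
Y(p) = -5832 (Y(p) = (2 - 10*2)³ = (2 - 20)³ = (-18)³ = -5832)
F = 0 (F = -5832*0 = 0)
S(P) = 20 (S(P) = 4*(0 - 1*(-5)) = 4*(0 + 5) = 4*5 = 20)
(l(F) - S(10/(-11)))² = (0² - 1*20)² = (0 - 20)² = (-20)² = 400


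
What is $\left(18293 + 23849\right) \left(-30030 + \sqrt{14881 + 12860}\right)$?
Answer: $-1265524260 + 42142 \sqrt{27741} \approx -1.2585 \cdot 10^{9}$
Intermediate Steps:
$\left(18293 + 23849\right) \left(-30030 + \sqrt{14881 + 12860}\right) = 42142 \left(-30030 + \sqrt{27741}\right) = -1265524260 + 42142 \sqrt{27741}$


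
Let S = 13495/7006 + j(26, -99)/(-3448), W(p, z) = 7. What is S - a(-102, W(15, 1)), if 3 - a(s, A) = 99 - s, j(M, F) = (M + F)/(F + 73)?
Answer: 62783959073/314036944 ≈ 199.93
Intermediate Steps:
j(M, F) = (F + M)/(73 + F)
S = 604644161/314036944 (S = 13495/7006 + ((-99 + 26)/(73 - 99))/(-3448) = 13495*(1/7006) + (-73/(-26))*(-1/3448) = 13495/7006 - 1/26*(-73)*(-1/3448) = 13495/7006 + (73/26)*(-1/3448) = 13495/7006 - 73/89648 = 604644161/314036944 ≈ 1.9254)
a(s, A) = -96 + s (a(s, A) = 3 - (99 - s) = 3 + (-99 + s) = -96 + s)
S - a(-102, W(15, 1)) = 604644161/314036944 - (-96 - 102) = 604644161/314036944 - 1*(-198) = 604644161/314036944 + 198 = 62783959073/314036944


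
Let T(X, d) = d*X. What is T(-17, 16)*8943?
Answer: -2432496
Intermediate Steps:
T(X, d) = X*d
T(-17, 16)*8943 = -17*16*8943 = -272*8943 = -2432496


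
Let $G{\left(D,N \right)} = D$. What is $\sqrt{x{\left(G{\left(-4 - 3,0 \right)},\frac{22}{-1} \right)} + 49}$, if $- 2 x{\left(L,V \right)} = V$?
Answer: $2 \sqrt{15} \approx 7.746$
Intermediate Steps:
$x{\left(L,V \right)} = - \frac{V}{2}$
$\sqrt{x{\left(G{\left(-4 - 3,0 \right)},\frac{22}{-1} \right)} + 49} = \sqrt{- \frac{22 \frac{1}{-1}}{2} + 49} = \sqrt{- \frac{22 \left(-1\right)}{2} + 49} = \sqrt{\left(- \frac{1}{2}\right) \left(-22\right) + 49} = \sqrt{11 + 49} = \sqrt{60} = 2 \sqrt{15}$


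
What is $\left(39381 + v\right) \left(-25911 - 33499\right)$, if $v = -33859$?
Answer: $-328062020$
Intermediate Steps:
$\left(39381 + v\right) \left(-25911 - 33499\right) = \left(39381 - 33859\right) \left(-25911 - 33499\right) = 5522 \left(-59410\right) = -328062020$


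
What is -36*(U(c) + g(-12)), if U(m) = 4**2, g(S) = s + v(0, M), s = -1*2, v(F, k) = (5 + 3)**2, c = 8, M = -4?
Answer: -2808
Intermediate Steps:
v(F, k) = 64 (v(F, k) = 8**2 = 64)
s = -2
g(S) = 62 (g(S) = -2 + 64 = 62)
U(m) = 16
-36*(U(c) + g(-12)) = -36*(16 + 62) = -36*78 = -2808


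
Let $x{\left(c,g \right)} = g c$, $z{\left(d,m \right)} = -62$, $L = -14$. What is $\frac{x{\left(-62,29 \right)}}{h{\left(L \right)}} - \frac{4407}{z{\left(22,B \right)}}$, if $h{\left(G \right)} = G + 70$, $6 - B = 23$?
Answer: $\frac{33829}{868} \approx 38.974$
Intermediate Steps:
$B = -17$ ($B = 6 - 23 = -17$)
$h{\left(G \right)} = 70 + G$
$x{\left(c,g \right)} = c g$
$\frac{x{\left(-62,29 \right)}}{h{\left(L \right)}} - \frac{4407}{z{\left(22,B \right)}} = \frac{\left(-62\right) 29}{70 - 14} - \frac{4407}{-62} = - \frac{1798}{56} - - \frac{4407}{62} = \left(-1798\right) \frac{1}{56} + \frac{4407}{62} = - \frac{899}{28} + \frac{4407}{62} = \frac{33829}{868}$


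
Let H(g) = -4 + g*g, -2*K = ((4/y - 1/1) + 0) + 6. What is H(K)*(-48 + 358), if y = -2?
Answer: -1085/2 ≈ -542.50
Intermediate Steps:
K = -3/2 (K = -(((4/(-2) - 1/1) + 0) + 6)/2 = -(((4*(-½) - 1*1) + 0) + 6)/2 = -(((-2 - 1) + 0) + 6)/2 = -((-3 + 0) + 6)/2 = -(-3 + 6)/2 = -½*3 = -3/2 ≈ -1.5000)
H(g) = -4 + g²
H(K)*(-48 + 358) = (-4 + (-3/2)²)*(-48 + 358) = (-4 + 9/4)*310 = -7/4*310 = -1085/2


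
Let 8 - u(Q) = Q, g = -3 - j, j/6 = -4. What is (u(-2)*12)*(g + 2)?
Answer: 2760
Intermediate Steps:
j = -24 (j = 6*(-4) = -24)
g = 21 (g = -3 - 1*(-24) = -3 + 24 = 21)
u(Q) = 8 - Q
(u(-2)*12)*(g + 2) = ((8 - 1*(-2))*12)*(21 + 2) = ((8 + 2)*12)*23 = (10*12)*23 = 120*23 = 2760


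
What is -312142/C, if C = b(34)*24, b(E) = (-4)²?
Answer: -156071/192 ≈ -812.87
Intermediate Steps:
b(E) = 16
C = 384 (C = 16*24 = 384)
-312142/C = -312142/384 = -312142*1/384 = -156071/192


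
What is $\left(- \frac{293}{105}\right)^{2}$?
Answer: $\frac{85849}{11025} \approx 7.7868$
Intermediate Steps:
$\left(- \frac{293}{105}\right)^{2} = \frac{85849}{11025}$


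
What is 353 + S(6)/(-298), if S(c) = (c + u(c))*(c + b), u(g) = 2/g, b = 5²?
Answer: 314993/894 ≈ 352.34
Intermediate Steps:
b = 25
S(c) = (25 + c)*(c + 2/c) (S(c) = (c + 2/c)*(c + 25) = (c + 2/c)*(25 + c) = (25 + c)*(c + 2/c))
353 + S(6)/(-298) = 353 + (2 + 6² + 25*6 + 50/6)/(-298) = 353 + (2 + 36 + 150 + 50*(⅙))*(-1/298) = 353 + (2 + 36 + 150 + 25/3)*(-1/298) = 353 + (589/3)*(-1/298) = 353 - 589/894 = 314993/894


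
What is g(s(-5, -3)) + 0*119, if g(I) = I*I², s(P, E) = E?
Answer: -27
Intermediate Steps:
g(I) = I³
g(s(-5, -3)) + 0*119 = (-3)³ + 0*119 = -27 + 0 = -27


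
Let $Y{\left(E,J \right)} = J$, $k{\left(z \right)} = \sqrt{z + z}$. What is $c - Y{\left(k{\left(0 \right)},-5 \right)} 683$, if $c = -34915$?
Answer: $-31500$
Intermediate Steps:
$k{\left(z \right)} = \sqrt{2} \sqrt{z}$ ($k{\left(z \right)} = \sqrt{2 z} = \sqrt{2} \sqrt{z}$)
$c - Y{\left(k{\left(0 \right)},-5 \right)} 683 = -34915 - \left(-5\right) 683 = -34915 - -3415 = -34915 + 3415 = -31500$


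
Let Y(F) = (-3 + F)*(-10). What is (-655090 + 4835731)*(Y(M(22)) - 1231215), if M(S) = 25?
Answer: -5148187649835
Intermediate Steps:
Y(F) = 30 - 10*F
(-655090 + 4835731)*(Y(M(22)) - 1231215) = (-655090 + 4835731)*((30 - 10*25) - 1231215) = 4180641*((30 - 250) - 1231215) = 4180641*(-220 - 1231215) = 4180641*(-1231435) = -5148187649835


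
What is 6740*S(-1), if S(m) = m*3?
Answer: -20220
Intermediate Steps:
S(m) = 3*m
6740*S(-1) = 6740*(3*(-1)) = 6740*(-3) = -20220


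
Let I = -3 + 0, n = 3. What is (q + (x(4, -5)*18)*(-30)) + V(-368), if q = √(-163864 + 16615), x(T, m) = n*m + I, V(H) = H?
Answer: 9352 + 3*I*√16361 ≈ 9352.0 + 383.73*I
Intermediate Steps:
I = -3
x(T, m) = -3 + 3*m (x(T, m) = 3*m - 3 = -3 + 3*m)
q = 3*I*√16361 (q = √(-147249) = 3*I*√16361 ≈ 383.73*I)
(q + (x(4, -5)*18)*(-30)) + V(-368) = (3*I*√16361 + ((-3 + 3*(-5))*18)*(-30)) - 368 = (3*I*√16361 + ((-3 - 15)*18)*(-30)) - 368 = (3*I*√16361 - 18*18*(-30)) - 368 = (3*I*√16361 - 324*(-30)) - 368 = (3*I*√16361 + 9720) - 368 = (9720 + 3*I*√16361) - 368 = 9352 + 3*I*√16361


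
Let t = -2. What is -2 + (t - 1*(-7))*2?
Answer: 8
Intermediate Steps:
-2 + (t - 1*(-7))*2 = -2 + (-2 - 1*(-7))*2 = -2 + (-2 + 7)*2 = -2 + 5*2 = -2 + 10 = 8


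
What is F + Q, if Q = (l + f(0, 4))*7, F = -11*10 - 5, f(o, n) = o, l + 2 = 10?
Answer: -59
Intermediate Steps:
l = 8 (l = -2 + 10 = 8)
F = -115 (F = -110 - 5 = -115)
Q = 56 (Q = (8 + 0)*7 = 8*7 = 56)
F + Q = -115 + 56 = -59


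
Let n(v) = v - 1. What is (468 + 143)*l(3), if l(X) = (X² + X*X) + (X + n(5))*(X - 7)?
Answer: -6110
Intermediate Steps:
n(v) = -1 + v
l(X) = 2*X² + (-7 + X)*(4 + X) (l(X) = (X² + X*X) + (X + (-1 + 5))*(X - 7) = (X² + X²) + (X + 4)*(-7 + X) = 2*X² + (4 + X)*(-7 + X) = 2*X² + (-7 + X)*(4 + X))
(468 + 143)*l(3) = (468 + 143)*(-28 - 3*3 + 3*3²) = 611*(-28 - 9 + 3*9) = 611*(-28 - 9 + 27) = 611*(-10) = -6110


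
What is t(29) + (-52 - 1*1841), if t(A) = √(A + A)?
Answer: -1893 + √58 ≈ -1885.4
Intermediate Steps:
t(A) = √2*√A (t(A) = √(2*A) = √2*√A)
t(29) + (-52 - 1*1841) = √2*√29 + (-52 - 1*1841) = √58 + (-52 - 1841) = √58 - 1893 = -1893 + √58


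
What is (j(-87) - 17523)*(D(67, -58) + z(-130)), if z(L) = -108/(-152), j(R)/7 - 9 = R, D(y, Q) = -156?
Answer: 5611851/2 ≈ 2.8059e+6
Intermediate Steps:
j(R) = 63 + 7*R
z(L) = 27/38 (z(L) = -108*(-1/152) = 27/38)
(j(-87) - 17523)*(D(67, -58) + z(-130)) = ((63 + 7*(-87)) - 17523)*(-156 + 27/38) = ((63 - 609) - 17523)*(-5901/38) = (-546 - 17523)*(-5901/38) = -18069*(-5901/38) = 5611851/2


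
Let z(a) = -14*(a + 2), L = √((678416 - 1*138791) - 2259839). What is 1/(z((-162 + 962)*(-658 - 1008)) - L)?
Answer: I/(√1720214 + 18659172*I) ≈ 5.3593e-8 + 3.7671e-12*I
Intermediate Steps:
L = I*√1720214 (L = √((678416 - 138791) - 2259839) = √(539625 - 2259839) = √(-1720214) = I*√1720214 ≈ 1311.6*I)
z(a) = -28 - 14*a (z(a) = -14*(2 + a) = -28 - 14*a)
1/(z((-162 + 962)*(-658 - 1008)) - L) = 1/((-28 - 14*(-162 + 962)*(-658 - 1008)) - I*√1720214) = 1/((-28 - 11200*(-1666)) - I*√1720214) = 1/((-28 - 14*(-1332800)) - I*√1720214) = 1/((-28 + 18659200) - I*√1720214) = 1/(18659172 - I*√1720214)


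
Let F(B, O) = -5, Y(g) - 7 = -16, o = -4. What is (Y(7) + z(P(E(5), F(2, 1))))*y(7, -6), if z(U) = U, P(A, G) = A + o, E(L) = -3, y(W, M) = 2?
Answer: -32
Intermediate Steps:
Y(g) = -9 (Y(g) = 7 - 16 = -9)
P(A, G) = -4 + A (P(A, G) = A - 4 = -4 + A)
(Y(7) + z(P(E(5), F(2, 1))))*y(7, -6) = (-9 + (-4 - 3))*2 = (-9 - 7)*2 = -16*2 = -32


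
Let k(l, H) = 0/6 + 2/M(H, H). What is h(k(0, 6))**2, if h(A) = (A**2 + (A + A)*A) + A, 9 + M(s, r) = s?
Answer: 4/9 ≈ 0.44444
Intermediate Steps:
M(s, r) = -9 + s
k(l, H) = 2/(-9 + H) (k(l, H) = 0/6 + 2/(-9 + H) = 0*(1/6) + 2/(-9 + H) = 0 + 2/(-9 + H) = 2/(-9 + H))
h(A) = A + 3*A**2 (h(A) = (A**2 + (2*A)*A) + A = (A**2 + 2*A**2) + A = 3*A**2 + A = A + 3*A**2)
h(k(0, 6))**2 = ((2/(-9 + 6))*(1 + 3*(2/(-9 + 6))))**2 = ((2/(-3))*(1 + 3*(2/(-3))))**2 = ((2*(-1/3))*(1 + 3*(2*(-1/3))))**2 = (-2*(1 + 3*(-2/3))/3)**2 = (-2*(1 - 2)/3)**2 = (-2/3*(-1))**2 = (2/3)**2 = 4/9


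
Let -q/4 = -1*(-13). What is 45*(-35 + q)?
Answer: -3915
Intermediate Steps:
q = -52 (q = -(-4)*(-13) = -4*13 = -52)
45*(-35 + q) = 45*(-35 - 52) = 45*(-87) = -3915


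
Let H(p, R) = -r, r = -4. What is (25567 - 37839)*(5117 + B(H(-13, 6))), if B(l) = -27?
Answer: -62464480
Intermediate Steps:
H(p, R) = 4 (H(p, R) = -1*(-4) = 4)
(25567 - 37839)*(5117 + B(H(-13, 6))) = (25567 - 37839)*(5117 - 27) = -12272*5090 = -62464480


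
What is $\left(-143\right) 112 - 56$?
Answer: $-16072$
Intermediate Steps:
$\left(-143\right) 112 - 56 = -16016 - 56 = -16072$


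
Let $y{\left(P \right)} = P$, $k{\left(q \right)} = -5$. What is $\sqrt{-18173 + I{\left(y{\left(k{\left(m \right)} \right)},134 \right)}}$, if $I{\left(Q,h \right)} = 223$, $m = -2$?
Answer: $5 i \sqrt{718} \approx 133.98 i$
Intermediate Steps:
$\sqrt{-18173 + I{\left(y{\left(k{\left(m \right)} \right)},134 \right)}} = \sqrt{-18173 + 223} = \sqrt{-17950} = 5 i \sqrt{718}$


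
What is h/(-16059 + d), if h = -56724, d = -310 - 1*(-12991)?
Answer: 9454/563 ≈ 16.792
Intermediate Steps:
d = 12681 (d = -310 + 12991 = 12681)
h/(-16059 + d) = -56724/(-16059 + 12681) = -56724/(-3378) = -56724*(-1/3378) = 9454/563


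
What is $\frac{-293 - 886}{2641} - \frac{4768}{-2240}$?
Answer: $\frac{310979}{184870} \approx 1.6821$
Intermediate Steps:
$\frac{-293 - 886}{2641} - \frac{4768}{-2240} = \left(-293 - 886\right) \frac{1}{2641} - - \frac{149}{70} = \left(-1179\right) \frac{1}{2641} + \frac{149}{70} = - \frac{1179}{2641} + \frac{149}{70} = \frac{310979}{184870}$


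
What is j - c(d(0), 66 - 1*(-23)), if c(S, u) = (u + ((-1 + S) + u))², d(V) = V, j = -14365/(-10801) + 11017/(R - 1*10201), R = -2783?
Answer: -4393517203993/140240184 ≈ -31329.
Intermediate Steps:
j = 67520543/140240184 (j = -14365/(-10801) + 11017/(-2783 - 1*10201) = -14365*(-1/10801) + 11017/(-2783 - 10201) = 14365/10801 + 11017/(-12984) = 14365/10801 + 11017*(-1/12984) = 14365/10801 - 11017/12984 = 67520543/140240184 ≈ 0.48146)
c(S, u) = (-1 + S + 2*u)² (c(S, u) = (u + (-1 + S + u))² = (-1 + S + 2*u)²)
j - c(d(0), 66 - 1*(-23)) = 67520543/140240184 - (-1 + 0 + 2*(66 - 1*(-23)))² = 67520543/140240184 - (-1 + 0 + 2*(66 + 23))² = 67520543/140240184 - (-1 + 0 + 2*89)² = 67520543/140240184 - (-1 + 0 + 178)² = 67520543/140240184 - 1*177² = 67520543/140240184 - 1*31329 = 67520543/140240184 - 31329 = -4393517203993/140240184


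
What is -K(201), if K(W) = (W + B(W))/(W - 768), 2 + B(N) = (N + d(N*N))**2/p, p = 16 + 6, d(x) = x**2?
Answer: 1332105344304984191/6237 ≈ 2.1358e+14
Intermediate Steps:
p = 22
B(N) = -2 + (N + N**4)**2/22 (B(N) = -2 + (N + (N*N)**2)**2/22 = -2 + (N + (N**2)**2)**2*(1/22) = -2 + (N + N**4)**2*(1/22) = -2 + (N + N**4)**2/22)
K(W) = (-2 + W + W**2*(1 + W**3)**2/22)/(-768 + W) (K(W) = (W + (-2 + W**2*(1 + W**3)**2/22))/(W - 768) = (-2 + W + W**2*(1 + W**3)**2/22)/(-768 + W))
-K(201) = -(-2 + 201 + (1/22)*201**2*(1 + 201**3)**2)/(-768 + 201) = -(-2 + 201 + (1/22)*40401*(1 + 8120601)**2)/(-567) = -(-1)*(-2 + 201 + (1/22)*40401*8120602**2)/567 = -(-1)*(-2 + 201 + (1/22)*40401*65944176842404)/567 = -(-1)*(-2 + 201 + 1332105344304982002/11)/567 = -(-1)*1332105344304984191/(567*11) = -1*(-1332105344304984191/6237) = 1332105344304984191/6237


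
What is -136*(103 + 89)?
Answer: -26112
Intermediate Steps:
-136*(103 + 89) = -136*192 = -26112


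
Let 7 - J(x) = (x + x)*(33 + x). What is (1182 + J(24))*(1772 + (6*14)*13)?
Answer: -4430608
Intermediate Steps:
J(x) = 7 - 2*x*(33 + x) (J(x) = 7 - (x + x)*(33 + x) = 7 - 2*x*(33 + x))
(1182 + J(24))*(1772 + (6*14)*13) = (1182 + (7 - 66*24 - 2*24**2))*(1772 + (6*14)*13) = (1182 + (7 - 1584 - 2*576))*(1772 + 84*13) = (1182 + (7 - 1584 - 1152))*(1772 + 1092) = (1182 - 2729)*2864 = -1547*2864 = -4430608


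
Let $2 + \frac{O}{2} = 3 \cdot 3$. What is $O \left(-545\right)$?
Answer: $-7630$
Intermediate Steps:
$O = 14$ ($O = -4 + 2 \cdot 3 \cdot 3 = -4 + 2 \cdot 9 = -4 + 18 = 14$)
$O \left(-545\right) = 14 \left(-545\right) = -7630$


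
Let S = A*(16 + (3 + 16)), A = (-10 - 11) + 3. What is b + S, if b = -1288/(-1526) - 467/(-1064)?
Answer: -72916089/115976 ≈ -628.72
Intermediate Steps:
A = -18 (A = -21 + 3 = -18)
S = -630 (S = -18*(16 + (3 + 16)) = -18*(16 + 19) = -18*35 = -630)
b = 148791/115976 (b = -1288*(-1/1526) - 467*(-1/1064) = 92/109 + 467/1064 = 148791/115976 ≈ 1.2829)
b + S = 148791/115976 - 630 = -72916089/115976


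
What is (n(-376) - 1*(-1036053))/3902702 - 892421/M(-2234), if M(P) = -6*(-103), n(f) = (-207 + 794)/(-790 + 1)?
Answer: -152637000591361/105720294478 ≈ -1443.8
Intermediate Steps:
n(f) = -587/789 (n(f) = 587/(-789) = 587*(-1/789) = -587/789)
M(P) = 618
(n(-376) - 1*(-1036053))/3902702 - 892421/M(-2234) = (-587/789 - 1*(-1036053))/3902702 - 892421/618 = (-587/789 + 1036053)*(1/3902702) - 892421*1/618 = (817445230/789)*(1/3902702) - 892421/618 = 408722615/1539615939 - 892421/618 = -152637000591361/105720294478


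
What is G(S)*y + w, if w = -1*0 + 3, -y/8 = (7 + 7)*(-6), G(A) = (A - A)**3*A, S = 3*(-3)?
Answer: 3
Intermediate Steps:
S = -9
G(A) = 0 (G(A) = 0**3*A = 0*A = 0)
y = 672 (y = -8*(7 + 7)*(-6) = -112*(-6) = -8*(-84) = 672)
w = 3 (w = 0 + 3 = 3)
G(S)*y + w = 0*672 + 3 = 0 + 3 = 3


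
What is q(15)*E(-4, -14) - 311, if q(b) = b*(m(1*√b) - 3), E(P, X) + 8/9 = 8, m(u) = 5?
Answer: -293/3 ≈ -97.667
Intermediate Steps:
E(P, X) = 64/9 (E(P, X) = -8/9 + 8 = 64/9)
q(b) = 2*b (q(b) = b*(5 - 3) = b*2 = 2*b)
q(15)*E(-4, -14) - 311 = (2*15)*(64/9) - 311 = 30*(64/9) - 311 = 640/3 - 311 = -293/3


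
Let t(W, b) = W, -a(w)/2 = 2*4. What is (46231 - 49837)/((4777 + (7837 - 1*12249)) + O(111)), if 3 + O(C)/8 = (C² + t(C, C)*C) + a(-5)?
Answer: -1202/65783 ≈ -0.018272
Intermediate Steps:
a(w) = -16 (a(w) = -4*4 = -2*8 = -16)
O(C) = -152 + 16*C² (O(C) = -24 + 8*((C² + C*C) - 16) = -24 + 8*((C² + C²) - 16) = -24 + 8*(2*C² - 16) = -24 + 8*(-16 + 2*C²) = -24 + (-128 + 16*C²) = -152 + 16*C²)
(46231 - 49837)/((4777 + (7837 - 1*12249)) + O(111)) = (46231 - 49837)/((4777 + (7837 - 1*12249)) + (-152 + 16*111²)) = -3606/((4777 + (7837 - 12249)) + (-152 + 16*12321)) = -3606/((4777 - 4412) + (-152 + 197136)) = -3606/(365 + 196984) = -3606/197349 = -3606*1/197349 = -1202/65783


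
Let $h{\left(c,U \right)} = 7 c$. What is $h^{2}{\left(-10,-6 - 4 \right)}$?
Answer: $4900$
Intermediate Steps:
$h^{2}{\left(-10,-6 - 4 \right)} = \left(7 \left(-10\right)\right)^{2} = \left(-70\right)^{2} = 4900$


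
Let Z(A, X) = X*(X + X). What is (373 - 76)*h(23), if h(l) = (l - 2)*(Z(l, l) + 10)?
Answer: 6661116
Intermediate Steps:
Z(A, X) = 2*X**2 (Z(A, X) = X*(2*X) = 2*X**2)
h(l) = (-2 + l)*(10 + 2*l**2) (h(l) = (l - 2)*(2*l**2 + 10) = (-2 + l)*(10 + 2*l**2))
(373 - 76)*h(23) = (373 - 76)*(-20 - 4*23**2 + 2*23**3 + 10*23) = 297*(-20 - 4*529 + 2*12167 + 230) = 297*(-20 - 2116 + 24334 + 230) = 297*22428 = 6661116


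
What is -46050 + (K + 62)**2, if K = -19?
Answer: -44201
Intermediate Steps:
-46050 + (K + 62)**2 = -46050 + (-19 + 62)**2 = -46050 + 43**2 = -46050 + 1849 = -44201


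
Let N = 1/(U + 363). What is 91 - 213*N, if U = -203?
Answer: 14347/160 ≈ 89.669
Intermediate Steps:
N = 1/160 (N = 1/(-203 + 363) = 1/160 ≈ 0.0062500)
91 - 213*N = 91 - 213*1/160 = 91 - 213/160 = 14347/160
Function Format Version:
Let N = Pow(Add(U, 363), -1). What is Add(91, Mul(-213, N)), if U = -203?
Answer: Rational(14347, 160) ≈ 89.669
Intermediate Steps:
N = Rational(1, 160) (N = Pow(Add(-203, 363), -1) = Pow(160, -1) = Rational(1, 160) ≈ 0.0062500)
Add(91, Mul(-213, N)) = Add(91, Mul(-213, Rational(1, 160))) = Add(91, Rational(-213, 160)) = Rational(14347, 160)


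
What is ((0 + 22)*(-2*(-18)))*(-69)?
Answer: -54648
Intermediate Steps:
((0 + 22)*(-2*(-18)))*(-69) = (22*36)*(-69) = 792*(-69) = -54648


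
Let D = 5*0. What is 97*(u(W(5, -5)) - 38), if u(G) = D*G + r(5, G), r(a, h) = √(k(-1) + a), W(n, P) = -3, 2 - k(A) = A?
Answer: -3686 + 194*√2 ≈ -3411.6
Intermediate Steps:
D = 0
k(A) = 2 - A
r(a, h) = √(3 + a) (r(a, h) = √((2 - 1*(-1)) + a) = √((2 + 1) + a) = √(3 + a))
u(G) = 2*√2 (u(G) = 0*G + √(3 + 5) = 0 + √8 = 0 + 2*√2 = 2*√2)
97*(u(W(5, -5)) - 38) = 97*(2*√2 - 38) = 97*(-38 + 2*√2) = -3686 + 194*√2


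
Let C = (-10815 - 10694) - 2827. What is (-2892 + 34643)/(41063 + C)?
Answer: 31751/16727 ≈ 1.8982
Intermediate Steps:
C = -24336 (C = -21509 - 2827 = -24336)
(-2892 + 34643)/(41063 + C) = (-2892 + 34643)/(41063 - 24336) = 31751/16727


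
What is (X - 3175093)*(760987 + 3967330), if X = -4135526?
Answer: -34566924098223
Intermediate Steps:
(X - 3175093)*(760987 + 3967330) = (-4135526 - 3175093)*(760987 + 3967330) = -7310619*4728317 = -34566924098223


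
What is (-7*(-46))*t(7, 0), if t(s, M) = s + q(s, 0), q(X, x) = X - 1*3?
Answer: 3542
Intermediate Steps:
q(X, x) = -3 + X (q(X, x) = X - 3 = -3 + X)
t(s, M) = -3 + 2*s (t(s, M) = s + (-3 + s) = -3 + 2*s)
(-7*(-46))*t(7, 0) = (-7*(-46))*(-3 + 2*7) = 322*(-3 + 14) = 322*11 = 3542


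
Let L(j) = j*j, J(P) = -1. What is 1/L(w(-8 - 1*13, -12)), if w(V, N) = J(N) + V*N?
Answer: 1/63001 ≈ 1.5873e-5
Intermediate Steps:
w(V, N) = -1 + N*V (w(V, N) = -1 + V*N = -1 + N*V)
L(j) = j²
1/L(w(-8 - 1*13, -12)) = 1/((-1 - 12*(-8 - 1*13))²) = 1/((-1 - 12*(-8 - 13))²) = 1/((-1 - 12*(-21))²) = 1/((-1 + 252)²) = 1/(251²) = 1/63001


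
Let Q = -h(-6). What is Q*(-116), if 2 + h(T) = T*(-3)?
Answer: 1856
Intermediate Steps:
h(T) = -2 - 3*T (h(T) = -2 + T*(-3) = -2 - 3*T)
Q = -16 (Q = -(-2 - 3*(-6)) = -(-2 + 18) = -1*16 = -16)
Q*(-116) = -16*(-116) = 1856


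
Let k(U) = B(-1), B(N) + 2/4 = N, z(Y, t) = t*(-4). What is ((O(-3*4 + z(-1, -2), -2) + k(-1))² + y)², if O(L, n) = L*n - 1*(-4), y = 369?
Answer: 3674889/16 ≈ 2.2968e+5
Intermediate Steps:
z(Y, t) = -4*t
B(N) = -½ + N
O(L, n) = 4 + L*n (O(L, n) = L*n + 4 = 4 + L*n)
k(U) = -3/2 (k(U) = -½ - 1 = -3/2)
((O(-3*4 + z(-1, -2), -2) + k(-1))² + y)² = (((4 + (-3*4 - 4*(-2))*(-2)) - 3/2)² + 369)² = (((4 + (-12 + 8)*(-2)) - 3/2)² + 369)² = (((4 - 4*(-2)) - 3/2)² + 369)² = (((4 + 8) - 3/2)² + 369)² = ((12 - 3/2)² + 369)² = ((21/2)² + 369)² = (441/4 + 369)² = (1917/4)² = 3674889/16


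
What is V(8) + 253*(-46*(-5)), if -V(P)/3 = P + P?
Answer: 58142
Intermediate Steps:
V(P) = -6*P (V(P) = -3*(P + P) = -6*P)
V(8) + 253*(-46*(-5)) = -6*8 + 253*(-46*(-5)) = -48 + 253*230 = -48 + 58190 = 58142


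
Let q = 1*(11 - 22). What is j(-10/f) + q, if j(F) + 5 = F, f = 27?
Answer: -442/27 ≈ -16.370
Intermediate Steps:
j(F) = -5 + F
q = -11 (q = 1*(-11) = -11)
j(-10/f) + q = (-5 - 10/27) - 11 = -145/27 - 11 = -442/27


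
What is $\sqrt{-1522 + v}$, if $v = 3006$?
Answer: $2 \sqrt{371} \approx 38.523$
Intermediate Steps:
$\sqrt{-1522 + v} = \sqrt{-1522 + 3006} = \sqrt{1484} = 2 \sqrt{371}$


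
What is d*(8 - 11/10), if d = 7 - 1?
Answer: 207/5 ≈ 41.400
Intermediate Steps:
d = 6
d*(8 - 11/10) = 6*(8 - 11/10) = 6*(69/10) = 207/5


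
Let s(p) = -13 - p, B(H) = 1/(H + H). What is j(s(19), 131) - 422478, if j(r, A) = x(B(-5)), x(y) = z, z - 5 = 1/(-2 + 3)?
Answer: -422472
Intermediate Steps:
B(H) = 1/(2*H)
z = 6 (z = 5 + 1/(-2 + 3) = 5 + 1/1 = 5 + 1 = 6)
x(y) = 6
j(r, A) = 6
j(s(19), 131) - 422478 = 6 - 422478 = -422472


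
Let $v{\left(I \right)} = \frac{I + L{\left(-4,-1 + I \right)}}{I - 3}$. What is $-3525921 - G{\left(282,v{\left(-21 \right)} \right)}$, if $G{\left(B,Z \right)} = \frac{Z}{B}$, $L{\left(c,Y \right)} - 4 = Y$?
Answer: $- \frac{7954477789}{2256} \approx -3.5259 \cdot 10^{6}$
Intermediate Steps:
$L{\left(c,Y \right)} = 4 + Y$
$v{\left(I \right)} = \frac{3 + 2 I}{-3 + I}$ ($v{\left(I \right)} = \frac{I + \left(4 + \left(-1 + I\right)\right)}{I - 3} = \frac{I + \left(3 + I\right)}{-3 + I} = \frac{3 + 2 I}{-3 + I}$)
$-3525921 - G{\left(282,v{\left(-21 \right)} \right)} = -3525921 - \frac{\frac{1}{-3 - 21} \left(3 + 2 \left(-21\right)\right)}{282} = -3525921 - \frac{3 - 42}{-24} \cdot \frac{1}{282} = -3525921 - \left(- \frac{1}{24}\right) \left(-39\right) \frac{1}{282} = -3525921 - \frac{13}{8} \cdot \frac{1}{282} = -3525921 - \frac{13}{2256} = - \frac{7954477789}{2256}$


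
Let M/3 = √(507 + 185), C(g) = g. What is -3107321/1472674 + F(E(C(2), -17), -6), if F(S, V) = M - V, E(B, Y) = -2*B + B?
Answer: 818389/210382 + 6*√173 ≈ 82.808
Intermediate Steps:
M = 6*√173 (M = 3*√(507 + 185) = 3*√692 = 3*(2*√173) = 6*√173 ≈ 78.918)
E(B, Y) = -B
F(S, V) = -V + 6*√173 (F(S, V) = 6*√173 - V = -V + 6*√173)
-3107321/1472674 + F(E(C(2), -17), -6) = -3107321/1472674 + (-1*(-6) + 6*√173) = -3107321*1/1472674 + (6 + 6*√173) = -443903/210382 + (6 + 6*√173) = 818389/210382 + 6*√173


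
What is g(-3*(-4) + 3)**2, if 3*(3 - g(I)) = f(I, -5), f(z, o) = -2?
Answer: 121/9 ≈ 13.444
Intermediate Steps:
g(I) = 11/3 (g(I) = 3 - 1/3*(-2) = 3 + 2/3 = 11/3)
g(-3*(-4) + 3)**2 = (11/3)**2 = 121/9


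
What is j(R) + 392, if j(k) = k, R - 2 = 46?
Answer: 440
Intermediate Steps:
R = 48 (R = 2 + 46 = 48)
j(R) + 392 = 48 + 392 = 440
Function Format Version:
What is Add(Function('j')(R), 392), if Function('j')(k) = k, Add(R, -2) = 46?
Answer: 440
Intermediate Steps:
R = 48 (R = Add(2, 46) = 48)
Add(Function('j')(R), 392) = Add(48, 392) = 440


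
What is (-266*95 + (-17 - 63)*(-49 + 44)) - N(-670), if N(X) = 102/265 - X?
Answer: -6768202/265 ≈ -25540.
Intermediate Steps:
N(X) = 102/265 - X (N(X) = 102*(1/265) - X = 102/265 - X)
(-266*95 + (-17 - 63)*(-49 + 44)) - N(-670) = (-266*95 + (-17 - 63)*(-49 + 44)) - (102/265 - 1*(-670)) = (-25270 - 80*(-5)) - (102/265 + 670) = (-25270 + 400) - 1*177652/265 = -24870 - 177652/265 = -6768202/265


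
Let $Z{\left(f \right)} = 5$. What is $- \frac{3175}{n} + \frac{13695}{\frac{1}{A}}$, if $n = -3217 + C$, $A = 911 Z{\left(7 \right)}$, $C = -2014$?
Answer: $\frac{326313575650}{5231} \approx 6.2381 \cdot 10^{7}$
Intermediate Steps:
$A = 4555$ ($A = 911 \cdot 5 = 4555$)
$n = -5231$ ($n = -3217 - 2014 = -5231$)
$- \frac{3175}{n} + \frac{13695}{\frac{1}{A}} = - \frac{3175}{-5231} + \frac{13695}{\frac{1}{4555}} = \left(-3175\right) \left(- \frac{1}{5231}\right) + 13695 \frac{1}{\frac{1}{4555}} = \frac{3175}{5231} + 13695 \cdot 4555 = \frac{3175}{5231} + 62380725 = \frac{326313575650}{5231}$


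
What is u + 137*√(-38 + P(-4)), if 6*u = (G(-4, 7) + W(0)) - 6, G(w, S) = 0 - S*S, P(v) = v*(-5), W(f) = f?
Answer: -55/6 + 411*I*√2 ≈ -9.1667 + 581.24*I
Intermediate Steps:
P(v) = -5*v
G(w, S) = -S² (G(w, S) = 0 - S² = -S²)
u = -55/6 (u = ((-1*7² + 0) - 6)/6 = ((-1*49 + 0) - 6)/6 = ((-49 + 0) - 6)/6 = (-49 - 6)/6 = (⅙)*(-55) = -55/6 ≈ -9.1667)
u + 137*√(-38 + P(-4)) = -55/6 + 137*√(-38 - 5*(-4)) = -55/6 + 137*√(-38 + 20) = -55/6 + 137*√(-18) = -55/6 + 137*(3*I*√2) = -55/6 + 411*I*√2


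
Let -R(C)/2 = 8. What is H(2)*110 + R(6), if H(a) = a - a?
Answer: -16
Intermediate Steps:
R(C) = -16 (R(C) = -2*8 = -16)
H(a) = 0
H(2)*110 + R(6) = 0*110 - 16 = 0 - 16 = -16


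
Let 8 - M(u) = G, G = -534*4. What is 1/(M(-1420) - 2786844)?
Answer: -1/2784700 ≈ -3.5910e-7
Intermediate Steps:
G = -2136
M(u) = 2144 (M(u) = 8 - 1*(-2136) = 8 + 2136 = 2144)
1/(M(-1420) - 2786844) = 1/(2144 - 2786844) = 1/(-2784700) = -1/2784700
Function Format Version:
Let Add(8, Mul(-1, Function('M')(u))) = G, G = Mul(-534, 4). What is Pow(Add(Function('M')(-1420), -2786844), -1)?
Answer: Rational(-1, 2784700) ≈ -3.5910e-7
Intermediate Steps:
G = -2136
Function('M')(u) = 2144 (Function('M')(u) = Add(8, Mul(-1, -2136)) = Add(8, 2136) = 2144)
Pow(Add(Function('M')(-1420), -2786844), -1) = Pow(Add(2144, -2786844), -1) = Pow(-2784700, -1) = Rational(-1, 2784700)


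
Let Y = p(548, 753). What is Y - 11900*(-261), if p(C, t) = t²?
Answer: 3672909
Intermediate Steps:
Y = 567009 (Y = 753² = 567009)
Y - 11900*(-261) = 567009 - 11900*(-261) = 567009 - 1*(-3105900) = 567009 + 3105900 = 3672909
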